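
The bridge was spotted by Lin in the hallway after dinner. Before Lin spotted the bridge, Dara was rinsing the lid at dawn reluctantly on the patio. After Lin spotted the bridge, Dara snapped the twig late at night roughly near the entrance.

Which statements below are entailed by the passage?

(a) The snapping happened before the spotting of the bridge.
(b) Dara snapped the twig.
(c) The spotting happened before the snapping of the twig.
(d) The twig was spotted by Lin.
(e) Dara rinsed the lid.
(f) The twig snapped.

(a) Not entailed — the narrative places the spotting before the snapping, not after.
(b) Entailed — this follows by dropping conjuncts from the snapping event's description.
(c) Entailed — the narrative places the spotting before the snapping.
(d) Not entailed — Lin spotted the bridge, not the twig; the twig belongs to the snapping event.
(e) Entailed — 'rinse' is an activity; 'was rinsing' entails that some rinsing happened, so 'rinsed' holds.
(f) Entailed — 'Dara snapped the twig' is causative; it entails the inchoative 'the twig snapped'.

(b), (c), (e), (f)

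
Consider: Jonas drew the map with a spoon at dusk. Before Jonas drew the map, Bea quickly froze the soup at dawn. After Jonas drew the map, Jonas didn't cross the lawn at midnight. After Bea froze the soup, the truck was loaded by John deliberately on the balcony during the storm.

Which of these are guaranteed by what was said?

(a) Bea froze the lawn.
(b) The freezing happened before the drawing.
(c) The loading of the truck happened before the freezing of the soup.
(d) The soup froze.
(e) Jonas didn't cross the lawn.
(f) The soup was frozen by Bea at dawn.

(b), (d), (f)

(a) Not entailed — Bea froze the soup, not the lawn; the lawn belongs to the crossing event.
(b) Entailed — the narrative places the freezing before the drawing.
(c) Not entailed — the narrative places the freezing before the loading, not after.
(d) Entailed — 'Bea froze the soup' is causative; it entails the inchoative 'the soup froze'.
(e) Not entailed — dropping 'at midnight' under negation is not valid — the original leaves open that Jonas crossed the lawn some other way.
(f) Entailed — every conjunct here is already in the original freezing event.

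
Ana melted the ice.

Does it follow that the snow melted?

Nothing is said about any snow; only the ice is affected.

no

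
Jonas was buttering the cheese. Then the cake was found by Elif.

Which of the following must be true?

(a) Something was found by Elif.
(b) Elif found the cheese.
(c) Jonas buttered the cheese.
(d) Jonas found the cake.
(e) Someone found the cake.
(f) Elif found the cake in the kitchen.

(a) Entailed — generalizing the patient leaves a sub-description the original still satisfies.
(b) Not entailed — Elif found the cake, not the cheese; the cheese belongs to the buttering event.
(c) Not entailed — 'was buttering' is progressive on an accomplishment; it does not entail the completed 'buttered'.
(d) Not entailed — the passage has Elif finding the cake, not Jonas.
(e) Entailed — this follows by dropping conjuncts from the finding event's description.
(f) Not entailed — 'in the kitchen' adds information not in the original event.

(a), (e)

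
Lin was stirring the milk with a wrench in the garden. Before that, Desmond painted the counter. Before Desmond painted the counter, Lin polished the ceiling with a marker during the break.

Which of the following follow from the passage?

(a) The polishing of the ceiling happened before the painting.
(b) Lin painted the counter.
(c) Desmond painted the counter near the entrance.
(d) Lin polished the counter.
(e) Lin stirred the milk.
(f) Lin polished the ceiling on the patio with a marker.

(a), (e)

(a) Entailed — the narrative places the polishing before the painting.
(b) Not entailed — the passage has Desmond painting the counter, not Lin.
(c) Not entailed — 'near the entrance' adds information not in the original event.
(d) Not entailed — Lin polished the ceiling, not the counter; the counter belongs to the painting event.
(e) Entailed — 'stir' is an activity; 'was stirring' entails that some stirring happened, so 'stirred' holds.
(f) Not entailed — 'on the patio' adds information not in the original event.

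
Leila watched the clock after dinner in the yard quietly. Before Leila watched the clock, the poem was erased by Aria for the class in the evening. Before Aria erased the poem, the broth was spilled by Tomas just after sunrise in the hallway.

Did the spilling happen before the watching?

The narrative orders the spilling before the watching.

yes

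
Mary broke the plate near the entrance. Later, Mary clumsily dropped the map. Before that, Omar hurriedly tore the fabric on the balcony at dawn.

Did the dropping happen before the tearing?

no

The narrative orders the tearing before the dropping.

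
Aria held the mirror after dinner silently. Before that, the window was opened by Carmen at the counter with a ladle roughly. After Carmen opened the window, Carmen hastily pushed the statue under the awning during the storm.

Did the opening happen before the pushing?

yes

The narrative orders the opening before the pushing.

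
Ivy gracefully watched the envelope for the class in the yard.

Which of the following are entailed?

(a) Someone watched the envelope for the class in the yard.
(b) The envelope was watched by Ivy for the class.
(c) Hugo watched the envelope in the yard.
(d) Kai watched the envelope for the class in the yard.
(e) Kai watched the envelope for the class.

(a) Entailed — every conjunct here is already in the original watching event.
(b) Entailed — the original entails any weakening of itself; this just drops 'gracefully', 'in the yard'.
(c) Not entailed — the passage has Ivy watching the envelope, not Hugo.
(d) Not entailed — the passage has Ivy watching the envelope, not Kai.
(e) Not entailed — the passage has Ivy watching the envelope, not Kai.

(a), (b)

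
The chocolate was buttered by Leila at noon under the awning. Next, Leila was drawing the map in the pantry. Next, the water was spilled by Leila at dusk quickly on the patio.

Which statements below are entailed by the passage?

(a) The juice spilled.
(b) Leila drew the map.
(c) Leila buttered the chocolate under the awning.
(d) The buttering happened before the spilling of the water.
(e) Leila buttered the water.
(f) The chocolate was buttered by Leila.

(c), (d), (f)

(a) Not entailed — the water is what spilled, not the juice.
(b) Not entailed — 'was drawing' is progressive on an accomplishment; it does not entail the completed 'drew'.
(c) Entailed — this follows by dropping conjuncts from the buttering event's description.
(d) Entailed — the narrative places the buttering before the spilling.
(e) Not entailed — Leila buttered the chocolate, not the water; the water belongs to the spilling event.
(f) Entailed — this follows by dropping conjuncts from the buttering event's description.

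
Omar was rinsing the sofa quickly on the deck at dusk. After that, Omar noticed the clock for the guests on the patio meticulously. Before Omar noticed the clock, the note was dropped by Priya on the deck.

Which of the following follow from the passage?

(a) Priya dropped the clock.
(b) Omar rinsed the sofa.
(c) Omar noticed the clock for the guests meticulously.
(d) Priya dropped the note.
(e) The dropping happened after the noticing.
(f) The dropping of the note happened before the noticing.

(a) Not entailed — Priya dropped the note, not the clock; the clock belongs to the noticing event.
(b) Entailed — 'rinse' is an activity; 'was rinsing' entails that some rinsing happened, so 'rinsed' holds.
(c) Entailed — every conjunct here is already in the original noticing event.
(d) Entailed — this follows by dropping conjuncts from the dropping event's description.
(e) Not entailed — the narrative places the dropping before the noticing, not after.
(f) Entailed — the narrative places the dropping before the noticing.

(b), (c), (d), (f)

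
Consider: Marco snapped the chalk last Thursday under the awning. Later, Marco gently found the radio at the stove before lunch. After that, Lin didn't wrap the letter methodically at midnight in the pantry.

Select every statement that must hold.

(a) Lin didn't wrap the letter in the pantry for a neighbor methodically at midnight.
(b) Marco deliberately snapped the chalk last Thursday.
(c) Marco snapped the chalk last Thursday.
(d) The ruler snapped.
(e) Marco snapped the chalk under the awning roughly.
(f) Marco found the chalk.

(a) Entailed — under negation, adding a further restriction is entailed: if no such wrapping event occurred, none occurred for a neighbor either.
(b) Not entailed — 'deliberately' adds information not in the original event.
(c) Entailed — dropping 'under the awning' leaves a sub-description the original still satisfies.
(d) Not entailed — the chalk is what snapped, not the ruler.
(e) Not entailed — 'roughly' adds information not in the original event.
(f) Not entailed — Marco found the radio, not the chalk; the chalk belongs to the snapping event.

(a), (c)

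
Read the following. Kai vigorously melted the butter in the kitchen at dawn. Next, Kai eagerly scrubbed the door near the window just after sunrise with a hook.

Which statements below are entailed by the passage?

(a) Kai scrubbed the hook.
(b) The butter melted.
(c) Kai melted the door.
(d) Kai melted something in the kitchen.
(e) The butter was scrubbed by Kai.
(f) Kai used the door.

(a) Not entailed — the hook is the instrument, not what was scrubbed.
(b) Entailed — 'Kai melted the butter' is causative; it entails the inchoative 'the butter melted'.
(c) Not entailed — Kai melted the butter, not the door; the door belongs to the scrubbing event.
(d) Entailed — dropping 'at dawn', 'vigorously' and generalizing the patient leaves a sub-description the original still satisfies.
(e) Not entailed — Kai scrubbed the door, not the butter; the butter belongs to the melting event.
(f) Not entailed — the door is the patient, not an instrument — Kai used a hook.

(b), (d)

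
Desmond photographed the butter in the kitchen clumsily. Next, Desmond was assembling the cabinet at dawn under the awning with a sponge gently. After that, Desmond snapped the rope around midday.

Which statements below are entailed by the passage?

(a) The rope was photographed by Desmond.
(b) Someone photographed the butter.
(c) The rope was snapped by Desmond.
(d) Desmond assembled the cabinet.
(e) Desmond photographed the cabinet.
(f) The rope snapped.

(a) Not entailed — Desmond photographed the butter, not the rope; the rope belongs to the snapping event.
(b) Entailed — every conjunct here is already in the original photographing event.
(c) Entailed — this follows by dropping conjuncts from the snapping event's description.
(d) Not entailed — 'was assembling' is progressive on an accomplishment; it does not entail the completed 'assembled'.
(e) Not entailed — Desmond photographed the butter, not the cabinet; the cabinet belongs to the assembling event.
(f) Entailed — 'Desmond snapped the rope' is causative; it entails the inchoative 'the rope snapped'.

(b), (c), (f)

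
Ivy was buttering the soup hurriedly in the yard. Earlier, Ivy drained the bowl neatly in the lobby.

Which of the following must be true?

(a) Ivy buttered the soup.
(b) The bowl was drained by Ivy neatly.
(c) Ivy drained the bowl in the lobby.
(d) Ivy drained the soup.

(b), (c)

(a) Not entailed — 'was buttering' is progressive on an accomplishment; it does not entail the completed 'buttered'.
(b) Entailed — the original entails any weakening of itself; this just drops 'in the lobby'.
(c) Entailed — the original entails any weakening of itself; this just drops 'neatly'.
(d) Not entailed — Ivy drained the bowl, not the soup; the soup belongs to the buttering event.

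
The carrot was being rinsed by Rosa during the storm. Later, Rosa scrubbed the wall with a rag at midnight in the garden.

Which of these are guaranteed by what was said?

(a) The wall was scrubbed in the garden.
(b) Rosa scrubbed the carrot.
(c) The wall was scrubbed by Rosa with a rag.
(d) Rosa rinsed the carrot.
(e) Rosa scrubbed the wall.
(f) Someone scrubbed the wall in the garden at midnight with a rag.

(a), (c), (d), (e), (f)

(a) Entailed — this follows by dropping conjuncts from the scrubbing event's description.
(b) Not entailed — Rosa scrubbed the wall, not the carrot; the carrot belongs to the rinsing event.
(c) Entailed — dropping 'at midnight', 'in the garden' leaves a sub-description the original still satisfies.
(d) Entailed — 'rinse' is an activity; 'was rinsing' entails that some rinsing happened, so 'rinsed' holds.
(e) Entailed — the original entails any weakening of itself; this just drops 'with a rag', 'at midnight', 'in the garden'.
(f) Entailed — the original entails any weakening of itself; this just generalizes the agent.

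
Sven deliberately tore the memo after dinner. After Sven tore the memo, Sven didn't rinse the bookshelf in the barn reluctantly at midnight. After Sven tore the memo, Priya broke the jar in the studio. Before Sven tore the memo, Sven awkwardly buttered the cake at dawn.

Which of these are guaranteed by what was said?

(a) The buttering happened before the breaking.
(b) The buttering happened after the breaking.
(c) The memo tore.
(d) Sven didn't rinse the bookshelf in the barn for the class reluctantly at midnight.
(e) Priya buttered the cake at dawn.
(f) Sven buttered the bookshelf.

(a) Entailed — the narrative places the buttering before the breaking.
(b) Not entailed — the narrative places the buttering before the breaking, not after.
(c) Entailed — 'Sven tore the memo' is causative; it entails the inchoative 'the memo tore'.
(d) Entailed — under negation, adding a further restriction is entailed: if no such rinsing event occurred, none occurred for the class either.
(e) Not entailed — the passage has Sven buttering the cake, not Priya.
(f) Not entailed — Sven buttered the cake, not the bookshelf; the bookshelf belongs to the rinsing event.

(a), (c), (d)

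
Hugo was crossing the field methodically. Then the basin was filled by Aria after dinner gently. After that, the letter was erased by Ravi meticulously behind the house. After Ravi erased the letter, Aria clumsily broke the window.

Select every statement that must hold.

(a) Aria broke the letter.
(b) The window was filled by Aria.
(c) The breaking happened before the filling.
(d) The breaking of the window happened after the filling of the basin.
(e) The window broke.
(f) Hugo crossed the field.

(a) Not entailed — Aria broke the window, not the letter; the letter belongs to the erasing event.
(b) Not entailed — Aria filled the basin, not the window; the window belongs to the breaking event.
(c) Not entailed — the narrative places the filling before the breaking, not after.
(d) Entailed — the narrative places the filling before the breaking.
(e) Entailed — 'Aria broke the window' is causative; it entails the inchoative 'the window broke'.
(f) Not entailed — 'was crossing' is progressive on an accomplishment; it does not entail the completed 'crossed'.

(d), (e)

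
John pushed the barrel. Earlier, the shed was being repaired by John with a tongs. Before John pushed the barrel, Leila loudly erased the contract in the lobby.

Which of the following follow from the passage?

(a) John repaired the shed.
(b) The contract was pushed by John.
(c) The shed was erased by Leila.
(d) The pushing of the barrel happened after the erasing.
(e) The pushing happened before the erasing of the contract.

(d)

(a) Not entailed — 'was repairing' is progressive on an accomplishment; it does not entail the completed 'repaired'.
(b) Not entailed — John pushed the barrel, not the contract; the contract belongs to the erasing event.
(c) Not entailed — Leila erased the contract, not the shed; the shed belongs to the repairing event.
(d) Entailed — the narrative places the erasing before the pushing.
(e) Not entailed — the narrative places the erasing before the pushing, not after.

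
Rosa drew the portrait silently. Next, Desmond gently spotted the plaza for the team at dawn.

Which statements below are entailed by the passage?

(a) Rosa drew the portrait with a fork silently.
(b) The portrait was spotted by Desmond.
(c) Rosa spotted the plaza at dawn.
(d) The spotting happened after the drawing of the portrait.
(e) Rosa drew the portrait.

(d), (e)

(a) Not entailed — 'with a fork' adds information not in the original event.
(b) Not entailed — Desmond spotted the plaza, not the portrait; the portrait belongs to the drawing event.
(c) Not entailed — the passage has Desmond spotting the plaza, not Rosa.
(d) Entailed — the narrative places the drawing before the spotting.
(e) Entailed — every conjunct here is already in the original drawing event.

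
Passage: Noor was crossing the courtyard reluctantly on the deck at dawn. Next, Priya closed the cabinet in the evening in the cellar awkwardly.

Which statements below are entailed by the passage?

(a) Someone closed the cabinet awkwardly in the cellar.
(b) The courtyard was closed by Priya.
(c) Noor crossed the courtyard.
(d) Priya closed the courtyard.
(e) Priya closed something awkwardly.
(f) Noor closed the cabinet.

(a) Entailed — the original entails any weakening of itself; this just drops 'in the evening' and generalizes the agent.
(b) Not entailed — Priya closed the cabinet, not the courtyard; the courtyard belongs to the crossing event.
(c) Not entailed — 'was crossing' is progressive on an accomplishment; it does not entail the completed 'crossed'.
(d) Not entailed — Priya closed the cabinet, not the courtyard; the courtyard belongs to the crossing event.
(e) Entailed — dropping 'in the evening', 'in the cellar' and generalizing the patient leaves a sub-description the original still satisfies.
(f) Not entailed — the passage has Priya closing the cabinet, not Noor.

(a), (e)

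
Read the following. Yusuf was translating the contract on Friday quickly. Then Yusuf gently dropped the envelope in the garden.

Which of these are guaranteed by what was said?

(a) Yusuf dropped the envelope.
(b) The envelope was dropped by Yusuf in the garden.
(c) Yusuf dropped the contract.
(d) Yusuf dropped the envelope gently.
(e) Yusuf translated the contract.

(a) Entailed — the original entails any weakening of itself; this just drops 'gently', 'in the garden'.
(b) Entailed — this follows by dropping conjuncts from the dropping event's description.
(c) Not entailed — Yusuf dropped the envelope, not the contract; the contract belongs to the translating event.
(d) Entailed — this follows by dropping conjuncts from the dropping event's description.
(e) Not entailed — 'was translating' is progressive on an accomplishment; it does not entail the completed 'translated'.

(a), (b), (d)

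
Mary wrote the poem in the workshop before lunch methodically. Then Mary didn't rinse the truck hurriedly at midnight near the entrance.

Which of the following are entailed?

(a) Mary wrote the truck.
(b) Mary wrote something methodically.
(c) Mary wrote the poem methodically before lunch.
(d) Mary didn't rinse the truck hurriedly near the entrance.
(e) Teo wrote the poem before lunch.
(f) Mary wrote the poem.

(a) Not entailed — Mary wrote the poem, not the truck; the truck belongs to the rinsing event.
(b) Entailed — the original entails any weakening of itself; this just drops 'in the workshop', 'before lunch' and generalizes the patient.
(c) Entailed — every conjunct here is already in the original writing event.
(d) Not entailed — dropping 'at midnight' under negation is not valid — the original leaves open that Mary rinsed the truck some other way.
(e) Not entailed — the passage has Mary writing the poem, not Teo.
(f) Entailed — this follows by dropping conjuncts from the writing event's description.

(b), (c), (f)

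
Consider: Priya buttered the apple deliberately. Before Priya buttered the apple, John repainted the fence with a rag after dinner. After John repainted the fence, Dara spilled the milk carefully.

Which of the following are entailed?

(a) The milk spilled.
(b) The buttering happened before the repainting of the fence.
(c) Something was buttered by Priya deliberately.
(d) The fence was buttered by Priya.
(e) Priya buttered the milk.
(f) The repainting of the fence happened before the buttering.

(a), (c), (f)

(a) Entailed — 'Dara spilled the milk' is causative; it entails the inchoative 'the milk spilled'.
(b) Not entailed — the narrative places the repainting before the buttering, not after.
(c) Entailed — generalizing the patient leaves a sub-description the original still satisfies.
(d) Not entailed — Priya buttered the apple, not the fence; the fence belongs to the repainting event.
(e) Not entailed — Priya buttered the apple, not the milk; the milk belongs to the spilling event.
(f) Entailed — the narrative places the repainting before the buttering.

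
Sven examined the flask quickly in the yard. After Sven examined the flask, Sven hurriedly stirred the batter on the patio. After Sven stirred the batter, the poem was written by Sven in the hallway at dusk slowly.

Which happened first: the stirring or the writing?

The connectives place the stirring before the writing.

the stirring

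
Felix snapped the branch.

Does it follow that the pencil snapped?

no

Nothing is said about any pencil; only the branch is affected.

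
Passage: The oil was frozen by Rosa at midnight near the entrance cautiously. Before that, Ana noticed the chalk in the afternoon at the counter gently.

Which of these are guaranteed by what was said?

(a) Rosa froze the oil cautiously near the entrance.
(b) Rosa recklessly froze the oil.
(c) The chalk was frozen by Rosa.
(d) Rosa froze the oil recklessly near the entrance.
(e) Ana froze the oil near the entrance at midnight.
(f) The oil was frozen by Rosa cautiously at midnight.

(a), (f)

(a) Entailed — dropping 'at midnight' leaves a sub-description the original still satisfies.
(b) Not entailed — 'recklessly' adds a manner not in (and inconsistent with) the original.
(c) Not entailed — Rosa froze the oil, not the chalk; the chalk belongs to the noticing event.
(d) Not entailed — 'recklessly' adds a manner not in (and inconsistent with) the original.
(e) Not entailed — the passage has Rosa freezing the oil, not Ana.
(f) Entailed — every conjunct here is already in the original freezing event.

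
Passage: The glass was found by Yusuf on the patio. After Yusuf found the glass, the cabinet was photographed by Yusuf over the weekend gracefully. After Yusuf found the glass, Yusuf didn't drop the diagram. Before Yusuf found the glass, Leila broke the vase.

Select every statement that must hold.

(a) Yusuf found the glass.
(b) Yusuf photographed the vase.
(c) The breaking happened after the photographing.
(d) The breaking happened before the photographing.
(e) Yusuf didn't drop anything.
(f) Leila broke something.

(a), (d), (f)

(a) Entailed — every conjunct here is already in the original finding event.
(b) Not entailed — Yusuf photographed the cabinet, not the vase; the vase belongs to the breaking event.
(c) Not entailed — the narrative places the breaking before the photographing, not after.
(d) Entailed — the narrative places the breaking before the photographing.
(e) Not entailed — the original only denies this specific event; Yusuf may have dropped something else.
(f) Entailed — generalizing the patient leaves a sub-description the original still satisfies.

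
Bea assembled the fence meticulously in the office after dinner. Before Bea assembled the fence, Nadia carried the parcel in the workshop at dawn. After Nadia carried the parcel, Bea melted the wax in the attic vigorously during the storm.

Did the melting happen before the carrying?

no

The narrative orders the carrying before the melting.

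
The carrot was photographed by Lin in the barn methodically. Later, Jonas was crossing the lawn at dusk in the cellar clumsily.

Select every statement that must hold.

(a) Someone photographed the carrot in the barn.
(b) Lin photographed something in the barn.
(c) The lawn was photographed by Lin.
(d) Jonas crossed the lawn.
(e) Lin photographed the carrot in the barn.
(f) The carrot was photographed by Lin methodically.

(a), (b), (e), (f)

(a) Entailed — the original entails any weakening of itself; this just drops 'methodically' and generalizes the agent.
(b) Entailed — dropping 'methodically' and generalizing the patient leaves a sub-description the original still satisfies.
(c) Not entailed — Lin photographed the carrot, not the lawn; the lawn belongs to the crossing event.
(d) Not entailed — 'was crossing' is progressive on an accomplishment; it does not entail the completed 'crossed'.
(e) Entailed — dropping 'methodically' leaves a sub-description the original still satisfies.
(f) Entailed — this follows by dropping conjuncts from the photographing event's description.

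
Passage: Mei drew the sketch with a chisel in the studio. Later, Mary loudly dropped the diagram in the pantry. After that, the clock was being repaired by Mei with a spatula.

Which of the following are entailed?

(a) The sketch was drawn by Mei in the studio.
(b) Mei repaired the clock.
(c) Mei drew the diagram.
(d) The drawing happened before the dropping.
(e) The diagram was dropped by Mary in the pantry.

(a), (d), (e)

(a) Entailed — the original entails any weakening of itself; this just drops 'with a chisel'.
(b) Not entailed — 'was repairing' is progressive on an accomplishment; it does not entail the completed 'repaired'.
(c) Not entailed — Mei drew the sketch, not the diagram; the diagram belongs to the dropping event.
(d) Entailed — the narrative places the drawing before the dropping.
(e) Entailed — every conjunct here is already in the original dropping event.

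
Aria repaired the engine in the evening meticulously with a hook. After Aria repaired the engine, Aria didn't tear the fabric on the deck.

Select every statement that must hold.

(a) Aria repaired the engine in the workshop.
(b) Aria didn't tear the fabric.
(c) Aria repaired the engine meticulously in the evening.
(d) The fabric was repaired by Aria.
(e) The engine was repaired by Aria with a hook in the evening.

(a) Not entailed — 'in the workshop' adds information not in the original event.
(b) Not entailed — dropping 'on the deck' under negation is not valid — the original leaves open that Aria tore the fabric some other way.
(c) Entailed — every conjunct here is already in the original repairing event.
(d) Not entailed — Aria repaired the engine, not the fabric; the fabric belongs to the tearing event.
(e) Entailed — dropping 'meticulously' leaves a sub-description the original still satisfies.

(c), (e)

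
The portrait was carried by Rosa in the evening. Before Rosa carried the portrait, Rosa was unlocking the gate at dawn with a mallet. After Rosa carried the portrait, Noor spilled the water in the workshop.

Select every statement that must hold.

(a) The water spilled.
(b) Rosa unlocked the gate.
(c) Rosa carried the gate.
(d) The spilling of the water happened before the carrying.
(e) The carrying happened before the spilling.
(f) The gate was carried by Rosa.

(a) Entailed — 'Noor spilled the water' is causative; it entails the inchoative 'the water spilled'.
(b) Not entailed — 'was unlocking' is progressive on an accomplishment; it does not entail the completed 'unlocked'.
(c) Not entailed — Rosa carried the portrait, not the gate; the gate belongs to the unlocking event.
(d) Not entailed — the narrative places the carrying before the spilling, not after.
(e) Entailed — the narrative places the carrying before the spilling.
(f) Not entailed — Rosa carried the portrait, not the gate; the gate belongs to the unlocking event.

(a), (e)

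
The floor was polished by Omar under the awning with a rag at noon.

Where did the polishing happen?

'under the awning' marks the location of the polishing event.

under the awning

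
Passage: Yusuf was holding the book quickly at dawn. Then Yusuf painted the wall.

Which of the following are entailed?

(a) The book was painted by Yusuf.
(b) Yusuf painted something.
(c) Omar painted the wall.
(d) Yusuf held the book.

(b), (d)

(a) Not entailed — Yusuf painted the wall, not the book; the book belongs to the holding event.
(b) Entailed — the original entails any weakening of itself; this just generalizes the patient.
(c) Not entailed — the passage has Yusuf painting the wall, not Omar.
(d) Entailed — 'hold' is an activity; 'was holding' entails that some holding happened, so 'held' holds.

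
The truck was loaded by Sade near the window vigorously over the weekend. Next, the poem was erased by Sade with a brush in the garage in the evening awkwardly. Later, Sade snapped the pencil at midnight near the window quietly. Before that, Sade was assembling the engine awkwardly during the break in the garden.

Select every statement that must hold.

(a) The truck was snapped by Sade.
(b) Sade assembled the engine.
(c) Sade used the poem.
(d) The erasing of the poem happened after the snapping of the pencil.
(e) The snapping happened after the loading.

(a) Not entailed — Sade snapped the pencil, not the truck; the truck belongs to the loading event.
(b) Not entailed — 'was assembling' is progressive on an accomplishment; it does not entail the completed 'assembled'.
(c) Not entailed — the poem is the patient, not an instrument — Sade used a brush.
(d) Not entailed — the narrative places the erasing before the snapping, not after.
(e) Entailed — the narrative places the loading before the snapping.

(e)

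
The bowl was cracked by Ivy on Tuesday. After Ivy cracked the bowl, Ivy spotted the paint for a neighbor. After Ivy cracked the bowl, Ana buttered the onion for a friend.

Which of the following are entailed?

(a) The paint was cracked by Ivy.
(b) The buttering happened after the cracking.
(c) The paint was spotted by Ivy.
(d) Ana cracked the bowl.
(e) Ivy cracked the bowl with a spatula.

(b), (c)

(a) Not entailed — Ivy cracked the bowl, not the paint; the paint belongs to the spotting event.
(b) Entailed — the narrative places the cracking before the buttering.
(c) Entailed — every conjunct here is already in the original spotting event.
(d) Not entailed — the passage has Ivy cracking the bowl, not Ana.
(e) Not entailed — 'with a spatula' adds information not in the original event.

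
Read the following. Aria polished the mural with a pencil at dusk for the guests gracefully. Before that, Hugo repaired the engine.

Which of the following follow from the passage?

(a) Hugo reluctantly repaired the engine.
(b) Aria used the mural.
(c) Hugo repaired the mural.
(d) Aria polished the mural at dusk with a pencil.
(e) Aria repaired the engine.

(d)

(a) Not entailed — 'reluctantly' adds information not in the original event.
(b) Not entailed — the mural is the patient, not an instrument — Aria used a pencil.
(c) Not entailed — Hugo repaired the engine, not the mural; the mural belongs to the polishing event.
(d) Entailed — the original entails any weakening of itself; this just drops 'for the guests', 'gracefully'.
(e) Not entailed — the passage has Hugo repairing the engine, not Aria.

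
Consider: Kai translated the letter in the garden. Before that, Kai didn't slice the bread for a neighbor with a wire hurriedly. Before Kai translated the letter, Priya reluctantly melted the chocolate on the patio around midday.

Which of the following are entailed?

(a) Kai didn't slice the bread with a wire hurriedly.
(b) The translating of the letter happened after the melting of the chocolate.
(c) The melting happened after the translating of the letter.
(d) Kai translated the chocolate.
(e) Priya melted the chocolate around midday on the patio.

(b), (e)

(a) Not entailed — dropping 'for a neighbor' under negation is not valid — the original leaves open that Kai sliced the bread some other way.
(b) Entailed — the narrative places the melting before the translating.
(c) Not entailed — the narrative places the melting before the translating, not after.
(d) Not entailed — Kai translated the letter, not the chocolate; the chocolate belongs to the melting event.
(e) Entailed — this follows by dropping conjuncts from the melting event's description.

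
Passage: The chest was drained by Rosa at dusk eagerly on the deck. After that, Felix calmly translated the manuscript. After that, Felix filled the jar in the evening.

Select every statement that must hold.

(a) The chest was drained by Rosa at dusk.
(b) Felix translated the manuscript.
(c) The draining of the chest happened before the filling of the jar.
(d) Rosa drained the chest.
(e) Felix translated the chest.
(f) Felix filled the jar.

(a) Entailed — this follows by dropping conjuncts from the draining event's description.
(b) Entailed — dropping 'calmly' leaves a sub-description the original still satisfies.
(c) Entailed — the narrative places the draining before the filling.
(d) Entailed — dropping 'eagerly', 'on the deck', 'at dusk' leaves a sub-description the original still satisfies.
(e) Not entailed — Felix translated the manuscript, not the chest; the chest belongs to the draining event.
(f) Entailed — dropping 'in the evening' leaves a sub-description the original still satisfies.

(a), (b), (c), (d), (f)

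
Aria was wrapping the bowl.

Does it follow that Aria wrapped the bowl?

'was wrapping' is progressive; for an accomplishment like 'wrap the bowl', it doesn't entail completion.

no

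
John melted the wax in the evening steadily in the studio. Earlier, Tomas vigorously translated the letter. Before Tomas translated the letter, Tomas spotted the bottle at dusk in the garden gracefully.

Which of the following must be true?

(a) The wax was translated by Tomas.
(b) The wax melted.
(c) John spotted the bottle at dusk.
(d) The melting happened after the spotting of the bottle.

(a) Not entailed — Tomas translated the letter, not the wax; the wax belongs to the melting event.
(b) Entailed — 'John melted the wax' is causative; it entails the inchoative 'the wax melted'.
(c) Not entailed — the passage has Tomas spotting the bottle, not John.
(d) Entailed — the narrative places the spotting before the melting.

(b), (d)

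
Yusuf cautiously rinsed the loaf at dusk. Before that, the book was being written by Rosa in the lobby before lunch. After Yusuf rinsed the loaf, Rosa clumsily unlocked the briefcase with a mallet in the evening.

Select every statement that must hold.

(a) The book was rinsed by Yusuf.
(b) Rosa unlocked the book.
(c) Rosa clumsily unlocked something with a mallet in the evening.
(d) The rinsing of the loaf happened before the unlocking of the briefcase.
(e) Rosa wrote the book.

(c), (d)

(a) Not entailed — Yusuf rinsed the loaf, not the book; the book belongs to the writing event.
(b) Not entailed — Rosa unlocked the briefcase, not the book; the book belongs to the writing event.
(c) Entailed — the original entails any weakening of itself; this just generalizes the patient.
(d) Entailed — the narrative places the rinsing before the unlocking.
(e) Not entailed — 'was writing' is progressive on an accomplishment; it does not entail the completed 'wrote'.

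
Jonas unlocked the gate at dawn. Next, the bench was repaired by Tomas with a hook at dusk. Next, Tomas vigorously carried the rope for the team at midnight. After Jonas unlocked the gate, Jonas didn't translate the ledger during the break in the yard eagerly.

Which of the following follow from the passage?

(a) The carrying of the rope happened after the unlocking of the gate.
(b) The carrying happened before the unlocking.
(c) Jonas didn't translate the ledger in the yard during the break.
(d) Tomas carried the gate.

(a) Entailed — the narrative places the unlocking before the carrying.
(b) Not entailed — the narrative places the unlocking before the carrying, not after.
(c) Not entailed — dropping 'eagerly' under negation is not valid — the original leaves open that Jonas translated the ledger some other way.
(d) Not entailed — Tomas carried the rope, not the gate; the gate belongs to the unlocking event.

(a)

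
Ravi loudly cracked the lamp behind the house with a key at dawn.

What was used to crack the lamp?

a key

'with a key' marks the instrument of the cracking event.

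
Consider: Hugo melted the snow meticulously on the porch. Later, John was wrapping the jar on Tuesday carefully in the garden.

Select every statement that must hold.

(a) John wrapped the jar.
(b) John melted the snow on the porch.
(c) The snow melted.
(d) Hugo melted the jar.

(c)

(a) Not entailed — 'was wrapping' is progressive on an accomplishment; it does not entail the completed 'wrapped'.
(b) Not entailed — the passage has Hugo melting the snow, not John.
(c) Entailed — 'Hugo melted the snow' is causative; it entails the inchoative 'the snow melted'.
(d) Not entailed — Hugo melted the snow, not the jar; the jar belongs to the wrapping event.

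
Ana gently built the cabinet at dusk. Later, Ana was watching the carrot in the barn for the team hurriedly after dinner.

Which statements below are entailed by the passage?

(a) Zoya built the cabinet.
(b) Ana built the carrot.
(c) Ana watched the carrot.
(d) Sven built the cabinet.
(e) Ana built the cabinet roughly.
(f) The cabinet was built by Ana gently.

(a) Not entailed — the passage has Ana building the cabinet, not Zoya.
(b) Not entailed — Ana built the cabinet, not the carrot; the carrot belongs to the watching event.
(c) Entailed — 'watch' is an activity; 'was watching' entails that some watching happened, so 'watched' holds.
(d) Not entailed — the passage has Ana building the cabinet, not Sven.
(e) Not entailed — 'roughly' adds a manner not in (and inconsistent with) the original.
(f) Entailed — every conjunct here is already in the original building event.

(c), (f)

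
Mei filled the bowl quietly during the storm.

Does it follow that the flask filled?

Nothing is said about any flask; only the bowl is affected.

no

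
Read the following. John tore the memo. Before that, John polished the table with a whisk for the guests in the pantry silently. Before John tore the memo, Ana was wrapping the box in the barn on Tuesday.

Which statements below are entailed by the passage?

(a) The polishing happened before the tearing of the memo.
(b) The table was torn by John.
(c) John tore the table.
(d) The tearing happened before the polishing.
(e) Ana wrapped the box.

(a) Entailed — the narrative places the polishing before the tearing.
(b) Not entailed — John tore the memo, not the table; the table belongs to the polishing event.
(c) Not entailed — John tore the memo, not the table; the table belongs to the polishing event.
(d) Not entailed — the narrative places the polishing before the tearing, not after.
(e) Not entailed — 'was wrapping' is progressive on an accomplishment; it does not entail the completed 'wrapped'.

(a)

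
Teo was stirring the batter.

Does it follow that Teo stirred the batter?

yes

'stir' is atelic; if Teo was stirring the batter, then Teo stirred the batter (for some time).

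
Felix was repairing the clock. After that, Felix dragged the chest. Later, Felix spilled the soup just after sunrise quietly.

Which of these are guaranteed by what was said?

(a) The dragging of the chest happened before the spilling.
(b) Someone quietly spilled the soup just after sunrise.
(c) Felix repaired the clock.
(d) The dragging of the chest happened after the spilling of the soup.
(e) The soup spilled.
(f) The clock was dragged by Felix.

(a), (b), (e)

(a) Entailed — the narrative places the dragging before the spilling.
(b) Entailed — every conjunct here is already in the original spilling event.
(c) Not entailed — 'was repairing' is progressive on an accomplishment; it does not entail the completed 'repaired'.
(d) Not entailed — the narrative places the dragging before the spilling, not after.
(e) Entailed — 'Felix spilled the soup' is causative; it entails the inchoative 'the soup spilled'.
(f) Not entailed — Felix dragged the chest, not the clock; the clock belongs to the repairing event.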